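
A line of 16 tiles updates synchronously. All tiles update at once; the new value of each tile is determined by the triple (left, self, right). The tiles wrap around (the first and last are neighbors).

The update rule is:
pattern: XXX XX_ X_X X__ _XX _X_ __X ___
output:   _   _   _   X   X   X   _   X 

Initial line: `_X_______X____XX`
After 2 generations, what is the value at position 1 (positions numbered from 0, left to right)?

X

generation 1: _XXXXXXX_XXXX_X_
generation 2: _X_______X____XX
position 1 holds X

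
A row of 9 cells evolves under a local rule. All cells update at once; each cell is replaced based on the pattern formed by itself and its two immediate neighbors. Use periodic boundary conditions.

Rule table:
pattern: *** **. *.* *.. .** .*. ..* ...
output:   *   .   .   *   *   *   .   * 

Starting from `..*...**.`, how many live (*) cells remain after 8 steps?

4

step 1: *.***.*.*
step 2: ..**..*.*
step 3: *.*.*.*.*
step 4: ..*.*.*.*
step 5: *.*.*.*.*  (repeats step 3; period 2)
step 8: ..*.*.*.*
count of *: 4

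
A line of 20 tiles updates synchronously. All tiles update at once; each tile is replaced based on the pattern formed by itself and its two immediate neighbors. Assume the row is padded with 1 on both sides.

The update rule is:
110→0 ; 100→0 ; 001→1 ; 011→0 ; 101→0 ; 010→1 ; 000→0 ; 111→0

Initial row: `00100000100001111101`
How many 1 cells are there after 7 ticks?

tick 1: 01100001100010000000
tick 2: 00000010000110000001
tick 3: 00000110001000000010
tick 4: 00001000011000000110
tick 5: 00011000100000001000
tick 6: 00100001100000011001
tick 7: 01100010000000100010
count of 1: 5

5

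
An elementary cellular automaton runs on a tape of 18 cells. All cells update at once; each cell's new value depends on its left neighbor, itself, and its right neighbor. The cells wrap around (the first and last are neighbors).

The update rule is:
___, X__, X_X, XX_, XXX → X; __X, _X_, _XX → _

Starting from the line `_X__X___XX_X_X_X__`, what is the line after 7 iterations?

X_X_XX__X__XX__XX_

iteration 1: __X__XX__XX_X_X_XX
iteration 2: X__X__XX__XX_X_X_X
iteration 3: XX__X__XX__XX_X_X_
iteration 4: _XX__X__XX__XX_X_X
iteration 5: X_XX__X__XX__XX_X_
iteration 6: _X_XX__X__XX__XX_X
iteration 7: X_X_XX__X__XX__XX_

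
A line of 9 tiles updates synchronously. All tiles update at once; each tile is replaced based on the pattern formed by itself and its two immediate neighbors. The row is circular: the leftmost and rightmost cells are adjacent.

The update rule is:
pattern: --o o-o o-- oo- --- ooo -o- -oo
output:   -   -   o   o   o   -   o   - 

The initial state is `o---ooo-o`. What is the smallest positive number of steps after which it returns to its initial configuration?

18

ooo---o--
--ooo-oo-
o---o--oo
ooo-oo---
--o--ooo-
o-oo---oo
o--ooo---
oo---ooo-
-ooo---o-
---ooo-oo
oo---o--o
-ooo-oo--
---o--ooo
oo-oo---o
-o--ooo--
-oo---ooo
--ooo---o
o---ooo-o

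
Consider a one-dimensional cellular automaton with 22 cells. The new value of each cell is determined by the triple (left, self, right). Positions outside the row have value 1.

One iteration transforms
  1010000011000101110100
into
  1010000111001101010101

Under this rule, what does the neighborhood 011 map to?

1

At position 8 the neighborhood is 011; the next row has 1 there.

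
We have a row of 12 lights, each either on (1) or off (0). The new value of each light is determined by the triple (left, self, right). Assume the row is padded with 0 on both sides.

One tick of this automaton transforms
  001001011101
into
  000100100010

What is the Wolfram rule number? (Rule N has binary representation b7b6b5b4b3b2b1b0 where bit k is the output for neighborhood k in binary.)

position 8: 111 → 0  (bit 7 = 0)
position 9: 110 → 0  (bit 6 = 0)
position 6: 101 → 1  (bit 5 = 1)
position 3: 100 → 1  (bit 4 = 1)
position 7: 011 → 0  (bit 3 = 0)
position 2: 010 → 0  (bit 2 = 0)
position 1: 001 → 0  (bit 1 = 0)
position 0: 000 → 0  (bit 0 = 0)
bits b7..b0 = 00110000 = 48

48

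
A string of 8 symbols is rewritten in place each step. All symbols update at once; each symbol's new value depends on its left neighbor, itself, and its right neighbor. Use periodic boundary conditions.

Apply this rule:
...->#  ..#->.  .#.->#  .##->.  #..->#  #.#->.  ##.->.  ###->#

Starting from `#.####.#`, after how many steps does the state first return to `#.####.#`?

40

step 1: ...##...
step 2: ##...###
step 3: #.##..##
step 4: ....#..#
step 5: ###.##.#
step 6: ##......
step 7: ..#####.
step 8: #..###.#
step 9: .#..#...
step 10: .##.####
step 11: .....##.
step 12: ####...#
step 13: ###.##..
step 14: .#....#.
step 15: .####.##
step 16: ..##....
step 17: #...####
step 18: .##..###
step 19: ...#..#.
step 20: ##.##.##
step 21: #......#
step 22: .#####..
step 23: ..###.##
step 24: #..#....
step 25: ##.####.
step 26: ....##..
step 27: ###...##
step 28: ##.##..#
step 29: #....#..
step 30: ####.##.
step 31: .##.....
step 32: ...#####
step 33: ##..###.
step 34: ..#..#..
step 35: #.##.###
step 36: ......##
step 37: #####...
step 38: .###.##.
step 39: ..#....#
step 40: #.####.#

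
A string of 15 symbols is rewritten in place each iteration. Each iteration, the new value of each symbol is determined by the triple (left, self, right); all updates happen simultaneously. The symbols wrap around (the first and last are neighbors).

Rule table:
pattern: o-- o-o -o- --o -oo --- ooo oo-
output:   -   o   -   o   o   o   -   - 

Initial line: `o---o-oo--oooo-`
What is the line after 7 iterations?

o--oo--oo--oo-o

iteration 1: --oo-oo--oo---o
iteration 2: -oo-oo--oo--oo-
iteration 3: oo-oo--oo--oo--
iteration 4: o-oo--oo--oo--o
iteration 5: -oo--oo--oo--oo
iteration 6: oo--oo--oo--oo-
iteration 7: o--oo--oo--oo-o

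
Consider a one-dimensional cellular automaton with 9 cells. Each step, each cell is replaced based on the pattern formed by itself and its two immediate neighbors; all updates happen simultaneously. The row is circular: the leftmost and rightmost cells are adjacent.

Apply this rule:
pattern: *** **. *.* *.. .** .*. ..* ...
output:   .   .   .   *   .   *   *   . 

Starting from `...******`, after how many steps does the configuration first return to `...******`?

*.*......
*.**....*
....*..*.
...******

4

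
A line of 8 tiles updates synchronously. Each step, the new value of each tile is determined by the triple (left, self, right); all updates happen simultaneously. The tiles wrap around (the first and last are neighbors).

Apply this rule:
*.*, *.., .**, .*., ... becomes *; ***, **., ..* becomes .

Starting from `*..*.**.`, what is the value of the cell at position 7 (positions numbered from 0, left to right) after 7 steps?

.

**.***.*
..**..**
*.*.*.*.
********
........
********  (repeats step 4; period 2)
step 7: ........
position 7 holds .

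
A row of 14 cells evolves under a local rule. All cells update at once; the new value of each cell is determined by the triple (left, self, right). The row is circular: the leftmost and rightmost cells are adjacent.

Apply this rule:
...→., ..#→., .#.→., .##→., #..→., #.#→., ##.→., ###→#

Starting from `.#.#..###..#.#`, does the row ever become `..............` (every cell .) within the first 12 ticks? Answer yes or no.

tick 1: .......#......
tick 2: ..............
all cells are . at tick 2

yes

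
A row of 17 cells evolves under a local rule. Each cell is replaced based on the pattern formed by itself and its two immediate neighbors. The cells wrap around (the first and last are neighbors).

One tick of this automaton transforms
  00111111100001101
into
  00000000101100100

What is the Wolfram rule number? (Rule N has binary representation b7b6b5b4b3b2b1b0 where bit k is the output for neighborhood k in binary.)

position 3: 111 → 0  (bit 7 = 0)
position 8: 110 → 1  (bit 6 = 1)
position 15: 101 → 0  (bit 5 = 0)
position 0: 100 → 0  (bit 4 = 0)
position 2: 011 → 0  (bit 3 = 0)
position 16: 010 → 0  (bit 2 = 0)
position 1: 001 → 0  (bit 1 = 0)
position 10: 000 → 1  (bit 0 = 1)
bits b7..b0 = 01000001 = 65

65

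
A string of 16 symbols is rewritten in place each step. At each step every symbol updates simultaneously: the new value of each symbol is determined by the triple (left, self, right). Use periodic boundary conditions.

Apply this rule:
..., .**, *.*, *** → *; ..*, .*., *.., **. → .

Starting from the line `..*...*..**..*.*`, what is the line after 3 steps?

**..*.*..*.*..*.

step 1: ....*....*....*.
step 2: ***...**...**...
step 3: **..*.*..*.*..*.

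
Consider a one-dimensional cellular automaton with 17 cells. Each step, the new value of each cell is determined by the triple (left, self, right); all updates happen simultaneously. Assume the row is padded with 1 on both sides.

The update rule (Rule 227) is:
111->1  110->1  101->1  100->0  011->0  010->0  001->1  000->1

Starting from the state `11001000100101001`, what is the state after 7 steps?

11010011001010010
11100101010100101
11101010101001010
11110101010010101
11111010100101010
11111101001010101
11111110010101010

11111110010101010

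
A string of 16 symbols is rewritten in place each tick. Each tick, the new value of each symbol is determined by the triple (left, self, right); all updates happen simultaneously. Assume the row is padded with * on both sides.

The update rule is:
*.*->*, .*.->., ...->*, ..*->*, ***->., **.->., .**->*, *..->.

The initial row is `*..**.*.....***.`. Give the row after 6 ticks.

*..**..**..**...

..**.*..*****..*
.**.*..**.....**
**.*..**..*****.
..*..**..**....*
.*..**..**..****
*..**..**..**...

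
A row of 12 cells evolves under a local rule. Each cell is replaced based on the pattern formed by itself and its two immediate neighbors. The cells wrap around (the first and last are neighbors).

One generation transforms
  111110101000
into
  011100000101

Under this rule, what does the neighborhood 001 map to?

1

At position 11 the neighborhood is 001; the next row has 1 there.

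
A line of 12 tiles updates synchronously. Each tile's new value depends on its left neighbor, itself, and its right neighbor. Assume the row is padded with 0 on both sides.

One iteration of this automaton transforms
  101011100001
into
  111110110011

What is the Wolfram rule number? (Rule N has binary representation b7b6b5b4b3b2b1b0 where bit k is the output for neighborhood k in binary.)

position 5: 111 → 0  (bit 7 = 0)
position 6: 110 → 1  (bit 6 = 1)
position 1: 101 → 1  (bit 5 = 1)
position 7: 100 → 1  (bit 4 = 1)
position 4: 011 → 1  (bit 3 = 1)
position 0: 010 → 1  (bit 2 = 1)
position 10: 001 → 1  (bit 1 = 1)
position 8: 000 → 0  (bit 0 = 0)
bits b7..b0 = 01111110 = 126

126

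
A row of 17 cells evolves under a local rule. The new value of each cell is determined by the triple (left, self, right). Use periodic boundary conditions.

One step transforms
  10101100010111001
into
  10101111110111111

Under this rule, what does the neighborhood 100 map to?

At position 6 the neighborhood is 100; the next row has 1 there.

1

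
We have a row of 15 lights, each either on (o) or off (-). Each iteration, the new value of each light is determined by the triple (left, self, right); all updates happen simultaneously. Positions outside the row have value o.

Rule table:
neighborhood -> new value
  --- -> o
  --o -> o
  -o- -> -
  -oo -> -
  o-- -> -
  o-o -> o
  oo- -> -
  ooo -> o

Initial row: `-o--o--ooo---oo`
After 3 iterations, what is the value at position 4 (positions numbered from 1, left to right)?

o--o--o-o--oo-o
--o--o-o--o--o-
-o--o-o--o--o-o
position 4 holds -

-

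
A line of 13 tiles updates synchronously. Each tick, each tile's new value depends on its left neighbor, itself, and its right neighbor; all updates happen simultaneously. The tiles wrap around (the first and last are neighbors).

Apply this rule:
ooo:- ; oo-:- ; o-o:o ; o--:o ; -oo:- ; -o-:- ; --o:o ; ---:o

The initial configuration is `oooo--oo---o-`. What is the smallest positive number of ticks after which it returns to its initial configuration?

----oo--ooo-o
oooo--oo---o-

2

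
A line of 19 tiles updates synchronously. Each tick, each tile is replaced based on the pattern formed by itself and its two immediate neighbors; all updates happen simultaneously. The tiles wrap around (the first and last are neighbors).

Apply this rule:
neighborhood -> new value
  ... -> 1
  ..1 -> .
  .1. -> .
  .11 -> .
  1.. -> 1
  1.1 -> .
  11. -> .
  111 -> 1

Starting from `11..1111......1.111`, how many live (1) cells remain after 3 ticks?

1.1..11.11111....11
...1.....111.111..1
11..1111..1...1.1..
count of 1: 9

9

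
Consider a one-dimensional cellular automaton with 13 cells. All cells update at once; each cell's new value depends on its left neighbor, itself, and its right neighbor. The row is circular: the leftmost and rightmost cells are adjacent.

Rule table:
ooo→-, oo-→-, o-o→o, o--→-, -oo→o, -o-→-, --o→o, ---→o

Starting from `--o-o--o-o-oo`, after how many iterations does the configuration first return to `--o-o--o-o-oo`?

iteration 1: -o-o--o-o-oo-
iteration 2: o-o--o-o-oo--
iteration 3: -o--o-o-oo--o
iteration 4: o--o-o-oo--o-
iteration 5: --o-o-oo--o-o
iteration 6: -o-o-oo--o-o-
iteration 7: o-o-oo--o-o--
iteration 8: -o-oo--o-o--o
iteration 9: o-oo--o-o--o-
iteration 10: -oo--o-o--o-o
iteration 11: oo--o-o--o-o-
iteration 12: o--o-o--o-o-o
iteration 13: --o-o--o-o-oo

13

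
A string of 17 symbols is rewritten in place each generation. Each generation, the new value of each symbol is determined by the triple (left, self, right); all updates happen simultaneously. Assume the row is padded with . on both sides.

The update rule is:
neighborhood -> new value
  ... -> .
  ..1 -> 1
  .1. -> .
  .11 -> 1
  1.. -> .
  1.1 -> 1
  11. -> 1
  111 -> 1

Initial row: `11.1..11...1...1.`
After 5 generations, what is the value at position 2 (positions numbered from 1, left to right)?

1

generation 1: 111..111..1...1..
generation 2: 111.1111.1...1...
generation 3: 111111111...1....
generation 4: 111111111..1.....
generation 5: 111111111.1......
position 2 holds 1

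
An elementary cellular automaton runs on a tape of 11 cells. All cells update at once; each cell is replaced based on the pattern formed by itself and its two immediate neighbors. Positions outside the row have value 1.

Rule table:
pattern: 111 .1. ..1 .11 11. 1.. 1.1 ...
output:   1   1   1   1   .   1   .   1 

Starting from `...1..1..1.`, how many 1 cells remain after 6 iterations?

1111111111.
111111111..
11111111.11
1111111..11
111111.1111
11111..1111
count of 1: 9

9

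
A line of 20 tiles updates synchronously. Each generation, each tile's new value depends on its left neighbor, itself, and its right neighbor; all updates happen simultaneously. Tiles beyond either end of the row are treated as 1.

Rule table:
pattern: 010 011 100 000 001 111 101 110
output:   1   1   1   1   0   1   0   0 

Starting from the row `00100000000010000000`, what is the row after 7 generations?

10111010101010101010

10111111111011111110
00111111110011111100
10111111101011111010
00111111001011110010
10111110101011101010
00111100101011001010
10111010101010101010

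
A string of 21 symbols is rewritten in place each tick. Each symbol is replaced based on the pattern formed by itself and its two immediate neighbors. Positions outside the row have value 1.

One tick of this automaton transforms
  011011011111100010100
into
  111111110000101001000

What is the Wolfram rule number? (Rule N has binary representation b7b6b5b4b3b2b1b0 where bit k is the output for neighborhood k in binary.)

105

position 8: 111 → 0  (bit 7 = 0)
position 2: 110 → 1  (bit 6 = 1)
position 0: 101 → 1  (bit 5 = 1)
position 13: 100 → 0  (bit 4 = 0)
position 1: 011 → 1  (bit 3 = 1)
position 16: 010 → 0  (bit 2 = 0)
position 15: 001 → 0  (bit 1 = 0)
position 14: 000 → 1  (bit 0 = 1)
bits b7..b0 = 01101001 = 105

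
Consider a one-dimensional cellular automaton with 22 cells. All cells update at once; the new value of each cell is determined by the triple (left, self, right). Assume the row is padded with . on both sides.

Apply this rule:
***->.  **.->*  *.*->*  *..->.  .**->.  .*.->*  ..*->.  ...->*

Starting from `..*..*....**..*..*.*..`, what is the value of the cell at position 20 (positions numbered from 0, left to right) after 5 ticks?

*

tick 1: *.*..*.**..*..*..***.*
tick 2: ***..**.*..*..*....***
tick 3: ..*...***..*..*.**...*
tick 4: *.*.*...*..*..**.*.*.*
tick 5: *****.*.*..*...*******
position 20 holds *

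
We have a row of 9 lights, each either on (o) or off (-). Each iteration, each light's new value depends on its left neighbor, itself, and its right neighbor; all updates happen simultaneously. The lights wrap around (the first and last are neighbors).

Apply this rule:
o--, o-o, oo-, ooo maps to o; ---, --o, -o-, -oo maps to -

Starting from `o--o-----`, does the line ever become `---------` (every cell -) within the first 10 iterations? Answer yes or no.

no

-o--o----
--o--o---
---o--o--
----o--o-
-----o--o
o-----o--
-o-----o-
--o-----o
o--o-----  (repeats iteration 0; period 9)
iteration 10: -o--o----
iteration 10 is -o--o----, still not uniform -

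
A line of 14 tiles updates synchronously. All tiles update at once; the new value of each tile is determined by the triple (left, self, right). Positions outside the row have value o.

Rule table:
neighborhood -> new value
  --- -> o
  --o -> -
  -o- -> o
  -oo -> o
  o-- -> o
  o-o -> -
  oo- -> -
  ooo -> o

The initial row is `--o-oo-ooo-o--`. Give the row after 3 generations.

o-o-o--o-o-oo-

o-o-o--oo--oo-
--o-oo-o-o-o--
o-o-o--o-o-oo-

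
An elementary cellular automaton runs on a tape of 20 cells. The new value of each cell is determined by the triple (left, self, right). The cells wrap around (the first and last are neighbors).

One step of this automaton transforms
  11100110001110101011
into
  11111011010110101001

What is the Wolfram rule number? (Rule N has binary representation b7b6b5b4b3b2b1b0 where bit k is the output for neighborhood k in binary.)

position 0: 111 → 1  (bit 7 = 1)
position 2: 110 → 1  (bit 6 = 1)
position 13: 101 → 0  (bit 5 = 0)
position 3: 100 → 1  (bit 4 = 1)
position 5: 011 → 0  (bit 3 = 0)
position 14: 010 → 1  (bit 2 = 1)
position 4: 001 → 1  (bit 1 = 1)
position 8: 000 → 0  (bit 0 = 0)
bits b7..b0 = 11010110 = 214

214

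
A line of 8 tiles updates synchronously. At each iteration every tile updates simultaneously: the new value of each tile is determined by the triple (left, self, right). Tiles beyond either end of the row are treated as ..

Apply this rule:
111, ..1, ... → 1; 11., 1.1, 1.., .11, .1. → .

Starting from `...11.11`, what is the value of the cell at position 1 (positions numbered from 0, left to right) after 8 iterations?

1

iteration 1: 111.....
iteration 2: .1..1111
iteration 3: 1..1.11.
iteration 4: ..1.....
iteration 5: 11..1111
iteration 6: ...1.11.
iteration 7: 111.....  (repeats iteration 1; period 6)
iteration 8: .1..1111
position 1 holds 1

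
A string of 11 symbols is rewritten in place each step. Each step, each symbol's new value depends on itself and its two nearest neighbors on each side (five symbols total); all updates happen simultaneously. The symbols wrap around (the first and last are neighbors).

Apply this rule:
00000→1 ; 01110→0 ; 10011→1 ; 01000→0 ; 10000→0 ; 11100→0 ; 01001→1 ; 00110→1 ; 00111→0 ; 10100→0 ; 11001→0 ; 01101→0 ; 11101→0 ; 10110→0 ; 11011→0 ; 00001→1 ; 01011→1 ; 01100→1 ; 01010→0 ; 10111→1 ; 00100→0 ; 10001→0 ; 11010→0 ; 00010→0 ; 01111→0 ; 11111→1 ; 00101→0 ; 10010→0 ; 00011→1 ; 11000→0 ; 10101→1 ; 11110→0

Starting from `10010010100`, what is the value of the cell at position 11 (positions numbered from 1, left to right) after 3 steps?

0

01001000010
00100001001
10000100100
position 11 holds 0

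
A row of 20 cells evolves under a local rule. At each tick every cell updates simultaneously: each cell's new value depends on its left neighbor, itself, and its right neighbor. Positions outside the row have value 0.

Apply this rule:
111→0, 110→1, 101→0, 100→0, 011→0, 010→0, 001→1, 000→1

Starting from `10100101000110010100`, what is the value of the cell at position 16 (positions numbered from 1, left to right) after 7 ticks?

0

00001000011010100001
11110011101000001110
00010100100011110010
11100001001100010100
00101110010101100001
11000010100000101110
01011100001111000010
position 16 holds 0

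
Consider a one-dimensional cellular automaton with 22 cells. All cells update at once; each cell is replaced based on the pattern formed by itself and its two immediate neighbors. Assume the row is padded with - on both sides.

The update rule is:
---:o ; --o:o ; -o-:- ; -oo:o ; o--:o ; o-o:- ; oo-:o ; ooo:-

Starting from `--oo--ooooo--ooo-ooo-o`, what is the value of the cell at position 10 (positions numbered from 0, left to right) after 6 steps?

-

step 1: ooooooo---oooo-o-o-o--
step 2: o-----ooooo--o------oo
step 3: -oooooo---ooo-oooooooo
step 4: oo----ooooo-o-o------o
step 5: ooooooo---o----oooooo-
step 6: o-----oooo-ooooo----oo
position 10 holds -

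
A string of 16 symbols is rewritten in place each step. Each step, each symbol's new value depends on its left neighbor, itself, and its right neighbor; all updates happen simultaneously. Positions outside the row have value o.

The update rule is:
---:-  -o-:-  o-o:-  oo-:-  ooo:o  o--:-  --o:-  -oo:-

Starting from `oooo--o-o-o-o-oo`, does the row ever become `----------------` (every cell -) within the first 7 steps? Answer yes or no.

yes

step 1: ooo------------o
step 2: oo--------------
step 3: o---------------
step 4: ----------------
all cells are - at step 4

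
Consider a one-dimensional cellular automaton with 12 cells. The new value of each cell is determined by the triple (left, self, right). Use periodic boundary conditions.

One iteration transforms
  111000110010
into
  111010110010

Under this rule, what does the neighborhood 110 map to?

At position 2 the neighborhood is 110; the next row has 1 there.

1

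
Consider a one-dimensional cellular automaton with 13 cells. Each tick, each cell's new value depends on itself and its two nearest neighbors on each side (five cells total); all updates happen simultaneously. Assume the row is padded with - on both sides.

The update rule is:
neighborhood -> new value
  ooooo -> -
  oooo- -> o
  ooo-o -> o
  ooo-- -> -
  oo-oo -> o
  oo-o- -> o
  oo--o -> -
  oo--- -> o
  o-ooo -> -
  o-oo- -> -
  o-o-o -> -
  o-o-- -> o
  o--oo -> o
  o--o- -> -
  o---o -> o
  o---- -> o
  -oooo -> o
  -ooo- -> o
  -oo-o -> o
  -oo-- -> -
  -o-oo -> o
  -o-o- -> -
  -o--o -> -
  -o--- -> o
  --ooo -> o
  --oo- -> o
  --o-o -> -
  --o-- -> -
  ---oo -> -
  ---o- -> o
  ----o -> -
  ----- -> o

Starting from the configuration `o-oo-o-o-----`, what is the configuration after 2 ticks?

o-o---ooo--o-

tick 1: -o-oo--oooooo
tick 2: o-o---ooo--o-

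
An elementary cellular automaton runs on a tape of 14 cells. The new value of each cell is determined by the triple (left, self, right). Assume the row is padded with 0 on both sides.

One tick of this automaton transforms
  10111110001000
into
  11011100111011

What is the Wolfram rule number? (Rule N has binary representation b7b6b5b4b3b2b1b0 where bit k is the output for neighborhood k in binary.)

position 3: 111 → 1  (bit 7 = 1)
position 6: 110 → 0  (bit 6 = 0)
position 1: 101 → 1  (bit 5 = 1)
position 7: 100 → 0  (bit 4 = 0)
position 2: 011 → 0  (bit 3 = 0)
position 0: 010 → 1  (bit 2 = 1)
position 9: 001 → 1  (bit 1 = 1)
position 8: 000 → 1  (bit 0 = 1)
bits b7..b0 = 10100111 = 167

167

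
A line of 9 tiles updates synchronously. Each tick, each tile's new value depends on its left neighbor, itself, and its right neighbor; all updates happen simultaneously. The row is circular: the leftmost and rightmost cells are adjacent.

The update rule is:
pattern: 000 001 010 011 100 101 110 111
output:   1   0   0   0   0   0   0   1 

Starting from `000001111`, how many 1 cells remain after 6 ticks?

5

011100110
001000000
100011111
001001111
000000110
111110000
count of 1: 5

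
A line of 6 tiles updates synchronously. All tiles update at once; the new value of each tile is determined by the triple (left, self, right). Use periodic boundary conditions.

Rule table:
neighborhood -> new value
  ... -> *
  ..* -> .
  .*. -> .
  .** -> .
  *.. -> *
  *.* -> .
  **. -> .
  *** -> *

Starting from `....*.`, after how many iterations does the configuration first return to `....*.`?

***..*
**.*..
....*.

3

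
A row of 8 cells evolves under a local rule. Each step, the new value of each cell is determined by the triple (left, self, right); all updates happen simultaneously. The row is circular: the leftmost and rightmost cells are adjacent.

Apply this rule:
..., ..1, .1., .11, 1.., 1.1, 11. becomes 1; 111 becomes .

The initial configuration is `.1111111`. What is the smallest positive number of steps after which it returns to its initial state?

11.....1
.1111111

2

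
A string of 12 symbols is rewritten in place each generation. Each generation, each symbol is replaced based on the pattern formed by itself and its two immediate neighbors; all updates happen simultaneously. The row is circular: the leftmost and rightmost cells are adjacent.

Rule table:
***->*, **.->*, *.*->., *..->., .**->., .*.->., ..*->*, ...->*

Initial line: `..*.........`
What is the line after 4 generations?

**.***.*****

**..********
**.*.*******
**....******
**.***.*****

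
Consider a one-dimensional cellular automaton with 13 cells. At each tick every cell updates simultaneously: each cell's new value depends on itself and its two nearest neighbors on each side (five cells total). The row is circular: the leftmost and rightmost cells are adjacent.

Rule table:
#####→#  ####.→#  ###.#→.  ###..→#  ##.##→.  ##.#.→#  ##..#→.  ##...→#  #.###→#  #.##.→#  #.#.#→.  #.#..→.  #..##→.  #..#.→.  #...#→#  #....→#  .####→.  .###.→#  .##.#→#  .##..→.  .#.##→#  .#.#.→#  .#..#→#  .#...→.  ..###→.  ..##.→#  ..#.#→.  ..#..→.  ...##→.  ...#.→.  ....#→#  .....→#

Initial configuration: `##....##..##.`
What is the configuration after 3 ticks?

#.###.#...##.
.###.#..#.###
.##.#.#..###.

.##.#.#..###.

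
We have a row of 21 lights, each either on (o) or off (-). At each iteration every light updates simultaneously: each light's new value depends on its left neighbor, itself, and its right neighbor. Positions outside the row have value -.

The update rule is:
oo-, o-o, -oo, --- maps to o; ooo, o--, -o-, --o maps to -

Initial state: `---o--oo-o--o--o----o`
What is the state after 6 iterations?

oo----ooo--------oo--
oo-oo-o-o-oooooo-oo-o
oooooo-o-oo----ooooo-
o----oo-ooo-oo-o---o-
--oo-oooo-ooooo--o---
o-oooo--ooo---o----oo

o-oooo--ooo---o----oo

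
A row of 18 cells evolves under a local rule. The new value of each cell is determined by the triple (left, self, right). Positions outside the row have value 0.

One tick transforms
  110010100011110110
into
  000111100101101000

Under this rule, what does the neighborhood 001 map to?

1

At position 3 the neighborhood is 001; the next row has 1 there.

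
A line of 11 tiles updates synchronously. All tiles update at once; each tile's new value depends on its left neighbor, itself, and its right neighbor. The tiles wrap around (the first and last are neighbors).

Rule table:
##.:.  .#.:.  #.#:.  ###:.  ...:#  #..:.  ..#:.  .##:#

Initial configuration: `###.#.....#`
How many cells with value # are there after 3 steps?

4

......###.#
.####.#....
.#......###
count of #: 4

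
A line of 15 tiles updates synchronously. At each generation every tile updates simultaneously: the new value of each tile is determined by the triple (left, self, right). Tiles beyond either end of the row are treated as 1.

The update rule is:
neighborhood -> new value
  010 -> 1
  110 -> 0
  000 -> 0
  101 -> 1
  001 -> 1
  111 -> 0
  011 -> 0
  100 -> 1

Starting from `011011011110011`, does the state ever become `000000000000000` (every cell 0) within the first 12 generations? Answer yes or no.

no

100100100001100
011111110010011
100000001111100
010000010000011
111000111000100
000101000101111
101111101110000
010000010001001
111000111011110
000101000100001
101111101110010
010000010001111
generation 12 is 010000010001111, still not uniform 0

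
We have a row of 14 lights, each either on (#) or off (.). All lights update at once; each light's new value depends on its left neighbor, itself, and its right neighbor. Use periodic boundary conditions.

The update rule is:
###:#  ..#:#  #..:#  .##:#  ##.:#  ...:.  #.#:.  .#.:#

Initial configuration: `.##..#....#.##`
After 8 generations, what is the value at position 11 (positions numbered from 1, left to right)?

#

generation 1: .######..##.##
generation 2: .##########.##
generation 3: .##########.##  (fixed point — unchanged through generation 8)
position 11 holds #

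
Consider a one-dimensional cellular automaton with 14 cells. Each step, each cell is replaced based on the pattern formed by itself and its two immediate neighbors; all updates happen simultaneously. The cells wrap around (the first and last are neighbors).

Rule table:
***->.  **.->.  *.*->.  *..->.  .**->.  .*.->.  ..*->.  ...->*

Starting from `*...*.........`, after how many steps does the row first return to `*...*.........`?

..*...*******.
*...*.........

2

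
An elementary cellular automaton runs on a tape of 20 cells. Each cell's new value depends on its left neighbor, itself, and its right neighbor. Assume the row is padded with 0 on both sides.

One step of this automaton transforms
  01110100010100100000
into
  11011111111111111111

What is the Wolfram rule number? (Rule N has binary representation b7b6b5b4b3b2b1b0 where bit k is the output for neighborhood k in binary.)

127

position 2: 111 → 0  (bit 7 = 0)
position 3: 110 → 1  (bit 6 = 1)
position 4: 101 → 1  (bit 5 = 1)
position 6: 100 → 1  (bit 4 = 1)
position 1: 011 → 1  (bit 3 = 1)
position 5: 010 → 1  (bit 2 = 1)
position 0: 001 → 1  (bit 1 = 1)
position 7: 000 → 1  (bit 0 = 1)
bits b7..b0 = 01111111 = 127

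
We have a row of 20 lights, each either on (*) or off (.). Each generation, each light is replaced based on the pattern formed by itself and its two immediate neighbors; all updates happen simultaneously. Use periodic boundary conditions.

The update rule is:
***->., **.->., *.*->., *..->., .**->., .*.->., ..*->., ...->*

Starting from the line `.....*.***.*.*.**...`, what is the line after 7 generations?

****..............**

****..............**
.....************...
****..............**  (repeats generation 1; period 2)
generation 7: ****..............**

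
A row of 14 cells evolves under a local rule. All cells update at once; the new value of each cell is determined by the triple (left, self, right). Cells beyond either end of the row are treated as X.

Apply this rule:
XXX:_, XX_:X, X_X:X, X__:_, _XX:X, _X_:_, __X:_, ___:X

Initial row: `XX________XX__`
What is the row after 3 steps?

step 1: _X_XXXXXX_XX__
step 2: X_XX____XXXX__
step 3: XXXX_XX_X__X__

XXXX_XX_X__X__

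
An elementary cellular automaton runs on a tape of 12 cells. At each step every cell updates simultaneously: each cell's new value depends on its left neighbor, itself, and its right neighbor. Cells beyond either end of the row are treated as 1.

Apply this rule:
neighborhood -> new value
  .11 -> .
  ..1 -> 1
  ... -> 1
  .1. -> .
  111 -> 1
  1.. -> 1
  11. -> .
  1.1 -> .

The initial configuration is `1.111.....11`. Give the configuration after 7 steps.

...1.11111.1
111...111...
11.111.1.111
1...1.....11
.111.11111.1
..1...111...
11.111.1.111

11.111.1.111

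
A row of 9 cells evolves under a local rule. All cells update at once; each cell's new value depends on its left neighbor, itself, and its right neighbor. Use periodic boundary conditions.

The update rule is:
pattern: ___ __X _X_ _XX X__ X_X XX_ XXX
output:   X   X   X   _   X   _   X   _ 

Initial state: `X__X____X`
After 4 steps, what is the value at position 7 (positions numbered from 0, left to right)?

_

XXXXXXXX_
_______X_
XXXXXXXXX
_________
position 7 holds _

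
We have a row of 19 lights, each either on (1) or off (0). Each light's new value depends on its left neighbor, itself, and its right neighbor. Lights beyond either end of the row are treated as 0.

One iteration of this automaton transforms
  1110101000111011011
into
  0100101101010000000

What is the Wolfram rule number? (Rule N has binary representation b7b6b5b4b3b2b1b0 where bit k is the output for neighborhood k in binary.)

position 1: 111 → 1  (bit 7 = 1)
position 2: 110 → 0  (bit 6 = 0)
position 3: 101 → 0  (bit 5 = 0)
position 7: 100 → 1  (bit 4 = 1)
position 0: 011 → 0  (bit 3 = 0)
position 4: 010 → 1  (bit 2 = 1)
position 9: 001 → 1  (bit 1 = 1)
position 8: 000 → 0  (bit 0 = 0)
bits b7..b0 = 10010110 = 150

150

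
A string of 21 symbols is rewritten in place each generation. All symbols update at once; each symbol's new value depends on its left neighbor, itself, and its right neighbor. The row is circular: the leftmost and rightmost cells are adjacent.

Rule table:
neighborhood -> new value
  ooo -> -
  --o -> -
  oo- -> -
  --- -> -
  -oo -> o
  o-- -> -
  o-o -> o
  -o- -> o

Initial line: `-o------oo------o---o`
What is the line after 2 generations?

generation 1: oo------o-------o---o
generation 2: --------o-------o---o

--------o-------o---o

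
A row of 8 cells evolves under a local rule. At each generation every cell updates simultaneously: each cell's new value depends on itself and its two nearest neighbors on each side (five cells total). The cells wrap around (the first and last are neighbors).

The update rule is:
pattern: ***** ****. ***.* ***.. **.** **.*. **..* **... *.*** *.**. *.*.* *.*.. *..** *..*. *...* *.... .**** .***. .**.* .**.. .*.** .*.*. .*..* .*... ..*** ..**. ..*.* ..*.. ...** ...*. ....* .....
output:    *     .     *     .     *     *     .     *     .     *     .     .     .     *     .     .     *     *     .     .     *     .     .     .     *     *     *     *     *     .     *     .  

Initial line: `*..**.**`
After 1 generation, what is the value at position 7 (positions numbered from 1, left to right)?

generation 1: ...*.*.*
position 7 holds .

.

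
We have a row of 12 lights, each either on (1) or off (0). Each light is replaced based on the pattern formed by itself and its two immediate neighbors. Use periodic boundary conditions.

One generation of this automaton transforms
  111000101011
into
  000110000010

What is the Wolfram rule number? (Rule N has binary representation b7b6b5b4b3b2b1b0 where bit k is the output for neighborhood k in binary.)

position 0: 111 → 0  (bit 7 = 0)
position 2: 110 → 0  (bit 6 = 0)
position 7: 101 → 0  (bit 5 = 0)
position 3: 100 → 1  (bit 4 = 1)
position 10: 011 → 1  (bit 3 = 1)
position 6: 010 → 0  (bit 2 = 0)
position 5: 001 → 0  (bit 1 = 0)
position 4: 000 → 1  (bit 0 = 1)
bits b7..b0 = 00011001 = 25

25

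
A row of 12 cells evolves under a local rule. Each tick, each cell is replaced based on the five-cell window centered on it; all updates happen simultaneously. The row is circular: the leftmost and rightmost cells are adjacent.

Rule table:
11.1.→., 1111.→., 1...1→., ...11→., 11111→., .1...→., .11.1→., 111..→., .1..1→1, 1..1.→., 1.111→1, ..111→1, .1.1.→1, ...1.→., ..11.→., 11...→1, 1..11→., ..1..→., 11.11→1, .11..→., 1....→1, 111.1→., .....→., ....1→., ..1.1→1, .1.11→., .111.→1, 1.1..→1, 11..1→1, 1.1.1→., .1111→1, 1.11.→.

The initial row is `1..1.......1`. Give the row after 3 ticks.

.1...1......
.......1....
.........1..

.........1..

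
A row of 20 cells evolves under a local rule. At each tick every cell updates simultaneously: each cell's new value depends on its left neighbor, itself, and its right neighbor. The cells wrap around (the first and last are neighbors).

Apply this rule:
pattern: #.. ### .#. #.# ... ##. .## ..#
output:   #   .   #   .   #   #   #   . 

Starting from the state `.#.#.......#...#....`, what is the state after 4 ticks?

.#.#...#.#.#.#.#.#.#

.#.#######.###.#####
.#.#.....#.#.#.#...#
.#.#####.#.#.#.###.#
.#.#...#.#.#.#.#.#.#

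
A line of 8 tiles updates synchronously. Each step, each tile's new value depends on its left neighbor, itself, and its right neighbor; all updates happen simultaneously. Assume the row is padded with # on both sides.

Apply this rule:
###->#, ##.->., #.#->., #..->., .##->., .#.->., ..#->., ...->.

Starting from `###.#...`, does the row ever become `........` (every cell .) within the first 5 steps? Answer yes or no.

##......
#.......
........
all cells are . at step 3

yes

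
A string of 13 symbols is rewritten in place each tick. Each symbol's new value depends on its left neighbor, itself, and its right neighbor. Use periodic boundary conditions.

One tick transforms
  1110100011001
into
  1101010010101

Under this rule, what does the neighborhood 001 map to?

0

At position 7 the neighborhood is 001; the next row has 0 there.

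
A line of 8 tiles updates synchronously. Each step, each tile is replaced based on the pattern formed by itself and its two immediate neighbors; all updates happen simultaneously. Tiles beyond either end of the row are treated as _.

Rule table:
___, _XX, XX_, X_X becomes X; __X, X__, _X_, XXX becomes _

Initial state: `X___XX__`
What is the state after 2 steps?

X__XXXX_

__X_XX_X
X__XXXX_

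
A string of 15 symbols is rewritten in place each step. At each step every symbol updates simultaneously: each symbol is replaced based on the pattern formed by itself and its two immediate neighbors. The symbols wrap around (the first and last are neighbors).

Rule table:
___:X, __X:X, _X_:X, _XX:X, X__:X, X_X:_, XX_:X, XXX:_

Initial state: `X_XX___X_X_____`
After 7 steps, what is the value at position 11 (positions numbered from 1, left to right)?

X

X_XXXXXX_XXXXXX
X_X____X_X_____
X_XXXXXX_XXXXXX  (repeats step 1; period 2)
step 7: X_XXXXXX_XXXXXX
position 11 holds X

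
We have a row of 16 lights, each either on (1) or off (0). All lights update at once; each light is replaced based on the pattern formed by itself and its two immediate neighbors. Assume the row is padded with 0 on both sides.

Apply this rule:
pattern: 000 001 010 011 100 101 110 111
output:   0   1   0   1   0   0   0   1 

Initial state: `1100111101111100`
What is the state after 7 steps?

1001111001111000
0011110011110000
0111100111100000
1111001111000000
1110011110000000
1100111100000000
1001111000000000

1001111000000000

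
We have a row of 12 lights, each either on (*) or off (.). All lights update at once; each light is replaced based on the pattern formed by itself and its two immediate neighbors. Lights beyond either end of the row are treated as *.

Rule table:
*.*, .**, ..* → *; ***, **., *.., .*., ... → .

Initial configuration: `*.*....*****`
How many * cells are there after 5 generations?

.*....**....
*....**....*
....**....**
...**....**.
..**....**.*
count of *: 5

5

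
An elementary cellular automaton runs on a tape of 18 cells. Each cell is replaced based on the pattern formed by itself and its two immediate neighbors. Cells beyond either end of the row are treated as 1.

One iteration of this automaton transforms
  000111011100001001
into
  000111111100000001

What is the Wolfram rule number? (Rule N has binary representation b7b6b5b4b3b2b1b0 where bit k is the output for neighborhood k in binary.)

232

position 4: 111 → 1  (bit 7 = 1)
position 5: 110 → 1  (bit 6 = 1)
position 6: 101 → 1  (bit 5 = 1)
position 0: 100 → 0  (bit 4 = 0)
position 3: 011 → 1  (bit 3 = 1)
position 14: 010 → 0  (bit 2 = 0)
position 2: 001 → 0  (bit 1 = 0)
position 1: 000 → 0  (bit 0 = 0)
bits b7..b0 = 11101000 = 232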